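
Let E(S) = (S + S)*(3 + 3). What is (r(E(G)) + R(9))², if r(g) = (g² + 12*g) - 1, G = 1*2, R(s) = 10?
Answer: 762129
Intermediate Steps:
G = 2
E(S) = 12*S (E(S) = (2*S)*6 = 12*S)
r(g) = -1 + g² + 12*g
(r(E(G)) + R(9))² = ((-1 + (12*2)² + 12*(12*2)) + 10)² = ((-1 + 24² + 12*24) + 10)² = ((-1 + 576 + 288) + 10)² = (863 + 10)² = 873² = 762129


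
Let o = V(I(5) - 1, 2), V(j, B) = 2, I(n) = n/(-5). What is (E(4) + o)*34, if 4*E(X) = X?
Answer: 102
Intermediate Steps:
I(n) = -n/5 (I(n) = n*(-⅕) = -n/5)
E(X) = X/4
o = 2
(E(4) + o)*34 = ((¼)*4 + 2)*34 = (1 + 2)*34 = 3*34 = 102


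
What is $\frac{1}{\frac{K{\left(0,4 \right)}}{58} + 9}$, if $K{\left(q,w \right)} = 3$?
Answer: $\frac{58}{525} \approx 0.11048$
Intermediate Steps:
$\frac{1}{\frac{K{\left(0,4 \right)}}{58} + 9} = \frac{1}{\frac{1}{58} \cdot 3 + 9} = \frac{1}{\frac{3}{58} + 9} = \frac{1}{\frac{525}{58}} = \frac{58}{525}$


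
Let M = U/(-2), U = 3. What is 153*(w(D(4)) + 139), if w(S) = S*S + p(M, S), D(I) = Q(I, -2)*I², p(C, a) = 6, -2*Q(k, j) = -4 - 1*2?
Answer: 374697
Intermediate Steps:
Q(k, j) = 3 (Q(k, j) = -(-4 - 1*2)/2 = -(-4 - 2)/2 = -½*(-6) = 3)
M = -3/2 (M = 3/(-2) = 3*(-½) = -3/2 ≈ -1.5000)
D(I) = 3*I²
w(S) = 6 + S² (w(S) = S*S + 6 = S² + 6 = 6 + S²)
153*(w(D(4)) + 139) = 153*((6 + (3*4²)²) + 139) = 153*((6 + (3*16)²) + 139) = 153*((6 + 48²) + 139) = 153*((6 + 2304) + 139) = 153*(2310 + 139) = 153*2449 = 374697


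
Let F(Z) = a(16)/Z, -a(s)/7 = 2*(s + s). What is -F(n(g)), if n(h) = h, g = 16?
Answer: 28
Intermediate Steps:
a(s) = -28*s (a(s) = -14*(s + s) = -14*2*s = -28*s)
F(Z) = -448/Z (F(Z) = (-28*16)/Z = -448/Z)
-F(n(g)) = -(-448)/16 = -1*(-28) = 28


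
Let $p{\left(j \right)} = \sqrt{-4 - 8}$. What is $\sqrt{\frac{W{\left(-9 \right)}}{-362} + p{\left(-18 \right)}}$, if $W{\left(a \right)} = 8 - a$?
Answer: $\frac{\sqrt{-6154 + 262088 i \sqrt{3}}}{362} \approx 1.3072 + 1.325 i$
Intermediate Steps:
$p{\left(j \right)} = 2 i \sqrt{3}$ ($p{\left(j \right)} = \sqrt{-12} = 2 i \sqrt{3}$)
$\sqrt{\frac{W{\left(-9 \right)}}{-362} + p{\left(-18 \right)}} = \sqrt{\frac{8 - -9}{-362} + 2 i \sqrt{3}} = \sqrt{\left(8 + 9\right) \left(- \frac{1}{362}\right) + 2 i \sqrt{3}} = \sqrt{17 \left(- \frac{1}{362}\right) + 2 i \sqrt{3}} = \sqrt{- \frac{17}{362} + 2 i \sqrt{3}}$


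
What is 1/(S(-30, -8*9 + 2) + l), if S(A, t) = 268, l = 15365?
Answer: 1/15633 ≈ 6.3967e-5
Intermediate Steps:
1/(S(-30, -8*9 + 2) + l) = 1/(268 + 15365) = 1/15633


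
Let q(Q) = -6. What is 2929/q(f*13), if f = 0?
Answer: -2929/6 ≈ -488.17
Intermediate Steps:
2929/q(f*13) = 2929/(-6) = 2929*(-⅙) = -2929/6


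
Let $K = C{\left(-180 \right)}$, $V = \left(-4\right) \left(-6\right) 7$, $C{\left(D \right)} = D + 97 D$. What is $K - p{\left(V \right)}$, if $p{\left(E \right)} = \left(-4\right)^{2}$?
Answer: $-17656$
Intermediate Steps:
$C{\left(D \right)} = 98 D$
$V = 168$ ($V = 24 \cdot 7 = 168$)
$K = -17640$ ($K = 98 \left(-180\right) = -17640$)
$p{\left(E \right)} = 16$
$K - p{\left(V \right)} = -17640 - 16 = -17656$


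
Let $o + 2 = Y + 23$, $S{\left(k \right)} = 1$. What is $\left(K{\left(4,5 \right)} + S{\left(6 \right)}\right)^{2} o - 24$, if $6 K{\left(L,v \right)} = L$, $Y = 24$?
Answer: $101$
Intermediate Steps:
$K{\left(L,v \right)} = \frac{L}{6}$
$o = 45$ ($o = -2 + \left(24 + 23\right) = -2 + 47 = 45$)
$\left(K{\left(4,5 \right)} + S{\left(6 \right)}\right)^{2} o - 24 = \left(\frac{1}{6} \cdot 4 + 1\right)^{2} \cdot 45 - 24 = \left(\frac{2}{3} + 1\right)^{2} \cdot 45 - 24 = \left(\frac{5}{3}\right)^{2} \cdot 45 - 24 = \frac{25}{9} \cdot 45 - 24 = 125 - 24 = 101$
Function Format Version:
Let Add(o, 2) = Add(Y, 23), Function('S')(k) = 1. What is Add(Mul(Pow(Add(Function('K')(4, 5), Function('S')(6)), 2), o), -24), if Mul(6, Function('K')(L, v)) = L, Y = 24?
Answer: 101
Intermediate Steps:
Function('K')(L, v) = Mul(Rational(1, 6), L)
o = 45 (o = Add(-2, Add(24, 23)) = Add(-2, 47) = 45)
Add(Mul(Pow(Add(Function('K')(4, 5), Function('S')(6)), 2), o), -24) = Add(Mul(Pow(Add(Mul(Rational(1, 6), 4), 1), 2), 45), -24) = Add(Mul(Pow(Add(Rational(2, 3), 1), 2), 45), -24) = Add(Mul(Pow(Rational(5, 3), 2), 45), -24) = Add(Mul(Rational(25, 9), 45), -24) = Add(125, -24) = 101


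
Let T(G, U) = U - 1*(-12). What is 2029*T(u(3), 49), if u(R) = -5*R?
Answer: 123769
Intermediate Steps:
T(G, U) = 12 + U (T(G, U) = U + 12 = 12 + U)
2029*T(u(3), 49) = 2029*(12 + 49) = 2029*61 = 123769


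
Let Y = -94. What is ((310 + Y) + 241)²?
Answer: 208849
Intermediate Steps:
((310 + Y) + 241)² = ((310 - 94) + 241)² = (216 + 241)² = 457² = 208849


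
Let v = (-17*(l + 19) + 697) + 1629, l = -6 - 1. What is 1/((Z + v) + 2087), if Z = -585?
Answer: 1/3624 ≈ 0.00027594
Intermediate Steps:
l = -7
v = 2122 (v = (-17*(-7 + 19) + 697) + 1629 = (-17*12 + 697) + 1629 = (-204 + 697) + 1629 = 493 + 1629 = 2122)
1/((Z + v) + 2087) = 1/((-585 + 2122) + 2087) = 1/(1537 + 2087) = 1/3624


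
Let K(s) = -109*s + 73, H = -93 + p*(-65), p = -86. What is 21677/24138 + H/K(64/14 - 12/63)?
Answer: -2602272191/205052310 ≈ -12.691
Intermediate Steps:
H = 5497 (H = -93 - 86*(-65) = -93 + 5590 = 5497)
K(s) = 73 - 109*s
21677/24138 + H/K(64/14 - 12/63) = 21677/24138 + 5497/(73 - 109*(64/14 - 12/63)) = 21677*(1/24138) + 5497/(73 - 109*(64*(1/14) - 12*1/63)) = 21677/24138 + 5497/(73 - 109*(32/7 - 4/21)) = 21677/24138 + 5497/(73 - 109*92/21) = 21677/24138 + 5497/(73 - 10028/21) = 21677/24138 + 5497/(-8495/21) = 21677/24138 + 5497*(-21/8495) = 21677/24138 - 115437/8495 = -2602272191/205052310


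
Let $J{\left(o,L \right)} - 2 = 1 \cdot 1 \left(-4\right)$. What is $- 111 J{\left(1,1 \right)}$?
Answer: $222$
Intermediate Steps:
$J{\left(o,L \right)} = -2$ ($J{\left(o,L \right)} = 2 + 1 \cdot 1 \left(-4\right) = 2 + 1 \left(-4\right) = 2 - 4 = -2$)
$- 111 J{\left(1,1 \right)} = \left(-111\right) \left(-2\right) = 222$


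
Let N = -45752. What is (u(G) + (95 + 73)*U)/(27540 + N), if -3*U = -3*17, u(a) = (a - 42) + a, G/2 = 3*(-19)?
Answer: -1293/9106 ≈ -0.14199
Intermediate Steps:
G = -114 (G = 2*(3*(-19)) = 2*(-57) = -114)
u(a) = -42 + 2*a (u(a) = (-42 + a) + a = -42 + 2*a)
U = 17 (U = -(-1)*17 = -⅓*(-51) = 17)
(u(G) + (95 + 73)*U)/(27540 + N) = ((-42 + 2*(-114)) + (95 + 73)*17)/(27540 - 45752) = ((-42 - 228) + 168*17)/(-18212) = (-270 + 2856)*(-1/18212) = 2586*(-1/18212) = -1293/9106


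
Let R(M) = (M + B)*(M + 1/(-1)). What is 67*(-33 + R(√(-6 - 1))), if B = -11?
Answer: -1943 - 804*I*√7 ≈ -1943.0 - 2127.2*I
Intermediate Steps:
R(M) = (-1 + M)*(-11 + M) (R(M) = (M - 11)*(M + 1/(-1)) = (-11 + M)*(M - 1) = (-11 + M)*(-1 + M) = (-1 + M)*(-11 + M))
67*(-33 + R(√(-6 - 1))) = 67*(-33 + (11 + (√(-6 - 1))² - 12*√(-6 - 1))) = 67*(-33 + (11 + (√(-7))² - 12*I*√7)) = 67*(-33 + (11 + (I*√7)² - 12*I*√7)) = 67*(-33 + (11 - 7 - 12*I*√7)) = 67*(-33 + (4 - 12*I*√7)) = 67*(-29 - 12*I*√7) = -1943 - 804*I*√7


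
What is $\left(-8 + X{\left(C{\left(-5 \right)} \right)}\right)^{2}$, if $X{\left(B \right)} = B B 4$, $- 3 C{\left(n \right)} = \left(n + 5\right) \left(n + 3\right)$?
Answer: $64$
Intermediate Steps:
$C{\left(n \right)} = - \frac{\left(3 + n\right) \left(5 + n\right)}{3}$ ($C{\left(n \right)} = - \frac{\left(n + 5\right) \left(n + 3\right)}{3} = - \frac{\left(5 + n\right) \left(3 + n\right)}{3} = - \frac{\left(3 + n\right) \left(5 + n\right)}{3}$)
$X{\left(B \right)} = 4 B^{2}$ ($X{\left(B \right)} = B^{2} \cdot 4 = 4 B^{2}$)
$\left(-8 + X{\left(C{\left(-5 \right)} \right)}\right)^{2} = \left(-8 + 4 \left(-5 - - \frac{40}{3} - \frac{\left(-5\right)^{2}}{3}\right)^{2}\right)^{2} = \left(-8 + 4 \left(-5 + \frac{40}{3} - \frac{25}{3}\right)^{2}\right)^{2} = \left(-8 + 4 \cdot 0^{2}\right)^{2} = \left(-8 + 4 \cdot 0\right)^{2} = \left(-8 + 0\right)^{2} = \left(-8\right)^{2} = 64$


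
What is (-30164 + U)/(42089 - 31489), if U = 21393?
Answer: -8771/10600 ≈ -0.82745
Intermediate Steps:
(-30164 + U)/(42089 - 31489) = (-30164 + 21393)/(42089 - 31489) = -8771/10600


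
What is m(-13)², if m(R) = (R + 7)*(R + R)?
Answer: 24336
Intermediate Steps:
m(R) = 2*R*(7 + R) (m(R) = (7 + R)*(2*R) = 2*R*(7 + R))
m(-13)² = (2*(-13)*(7 - 13))² = (2*(-13)*(-6))² = 156² = 24336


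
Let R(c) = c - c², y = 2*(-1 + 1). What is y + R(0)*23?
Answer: 0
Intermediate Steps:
y = 0 (y = 2*0 = 0)
y + R(0)*23 = 0 + (0*(1 - 1*0))*23 = 0 + (0*(1 + 0))*23 = 0 + (0*1)*23 = 0 + 0*23 = 0 + 0 = 0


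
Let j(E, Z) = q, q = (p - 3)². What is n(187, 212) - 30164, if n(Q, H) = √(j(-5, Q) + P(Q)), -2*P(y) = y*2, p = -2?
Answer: -30164 + 9*I*√2 ≈ -30164.0 + 12.728*I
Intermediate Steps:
P(y) = -y (P(y) = -y*2/2 = -y)
q = 25 (q = (-2 - 3)² = (-5)² = 25)
j(E, Z) = 25
n(Q, H) = √(25 - Q)
n(187, 212) - 30164 = √(25 - 1*187) - 30164 = √(25 - 187) - 30164 = √(-162) - 30164 = 9*I*√2 - 30164 = -30164 + 9*I*√2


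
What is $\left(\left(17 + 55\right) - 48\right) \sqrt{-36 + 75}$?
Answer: $24 \sqrt{39} \approx 149.88$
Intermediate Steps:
$\left(\left(17 + 55\right) - 48\right) \sqrt{-36 + 75} = \left(72 - 48\right) \sqrt{39} = 24 \sqrt{39}$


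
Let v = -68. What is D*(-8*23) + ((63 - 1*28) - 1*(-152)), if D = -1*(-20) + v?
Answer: 9019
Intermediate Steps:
D = -48 (D = -1*(-20) - 68 = 20 - 68 = -48)
D*(-8*23) + ((63 - 1*28) - 1*(-152)) = -(-384)*23 + ((63 - 1*28) - 1*(-152)) = -48*(-184) + ((63 - 28) + 152) = 8832 + (35 + 152) = 8832 + 187 = 9019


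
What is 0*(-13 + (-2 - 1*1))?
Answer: 0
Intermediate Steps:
0*(-13 + (-2 - 1*1)) = 0*(-13 + (-2 - 1)) = 0*(-13 - 3) = 0*(-16) = 0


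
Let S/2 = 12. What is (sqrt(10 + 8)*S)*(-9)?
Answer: -648*sqrt(2) ≈ -916.41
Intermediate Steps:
S = 24 (S = 2*12 = 24)
(sqrt(10 + 8)*S)*(-9) = (sqrt(10 + 8)*24)*(-9) = (sqrt(18)*24)*(-9) = ((3*sqrt(2))*24)*(-9) = (72*sqrt(2))*(-9) = -648*sqrt(2)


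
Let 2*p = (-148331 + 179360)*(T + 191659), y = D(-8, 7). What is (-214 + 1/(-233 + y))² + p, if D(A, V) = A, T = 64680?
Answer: 461978273528561/116162 ≈ 3.9770e+9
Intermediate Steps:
y = -8
p = 7953942831/2 (p = ((-148331 + 179360)*(64680 + 191659))/2 = (31029*256339)/2 = (½)*7953942831 = 7953942831/2 ≈ 3.9770e+9)
(-214 + 1/(-233 + y))² + p = (-214 + 1/(-233 - 8))² + 7953942831/2 = (-214 + 1/(-241))² + 7953942831/2 = (-214 - 1/241)² + 7953942831/2 = (-51575/241)² + 7953942831/2 = 2659980625/58081 + 7953942831/2 = 461978273528561/116162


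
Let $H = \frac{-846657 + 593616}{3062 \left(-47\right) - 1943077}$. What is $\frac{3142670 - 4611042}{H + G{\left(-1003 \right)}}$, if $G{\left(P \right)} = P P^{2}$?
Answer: $\frac{766119787163}{526457580963179} \approx 0.0014552$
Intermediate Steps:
$H = \frac{253041}{2086991}$ ($H = - \frac{253041}{-143914 - 1943077} = - \frac{253041}{-2086991} = \left(-253041\right) \left(- \frac{1}{2086991}\right) = \frac{253041}{2086991} \approx 0.12125$)
$G{\left(P \right)} = P^{3}$
$\frac{3142670 - 4611042}{H + G{\left(-1003 \right)}} = \frac{3142670 - 4611042}{\frac{253041}{2086991} + \left(-1003\right)^{3}} = - \frac{1468372}{\frac{253041}{2086991} - 1009027027} = - \frac{1468372}{- \frac{2105830323852716}{2086991}} = \left(-1468372\right) \left(- \frac{2086991}{2105830323852716}\right) = \frac{766119787163}{526457580963179}$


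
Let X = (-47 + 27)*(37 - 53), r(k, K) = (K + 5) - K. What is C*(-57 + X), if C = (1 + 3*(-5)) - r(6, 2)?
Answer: -4997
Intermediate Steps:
r(k, K) = 5 (r(k, K) = (5 + K) - K = 5)
X = 320 (X = -20*(-16) = 320)
C = -19 (C = (1 + 3*(-5)) - 1*5 = (1 - 15) - 5 = -14 - 5 = -19)
C*(-57 + X) = -19*(-57 + 320) = -19*263 = -4997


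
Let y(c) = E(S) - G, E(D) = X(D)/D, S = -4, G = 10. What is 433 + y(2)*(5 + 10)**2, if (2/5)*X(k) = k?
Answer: -2509/2 ≈ -1254.5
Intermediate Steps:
X(k) = 5*k/2
E(D) = 5/2 (E(D) = (5*D/2)/D = 5/2)
y(c) = -15/2 (y(c) = 5/2 - 1*10 = 5/2 - 10 = -15/2)
433 + y(2)*(5 + 10)**2 = 433 - 15*(5 + 10)**2/2 = 433 - 15/2*15**2 = 433 - 15/2*225 = 433 - 3375/2 = -2509/2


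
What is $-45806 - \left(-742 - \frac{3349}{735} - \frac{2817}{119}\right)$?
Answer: $- \frac{562721962}{12495} \approx -45036.0$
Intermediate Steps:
$-45806 - \left(-742 - \frac{3349}{735} - \frac{2817}{119}\right) = -45806 + \left(742 - \left(- \frac{3349}{735} - \frac{2817}{119}\right)\right) = -45806 + \left(742 - - \frac{352718}{12495}\right) = -45806 + \left(742 + \frac{352718}{12495}\right) = -45806 + \frac{9624008}{12495} = - \frac{562721962}{12495}$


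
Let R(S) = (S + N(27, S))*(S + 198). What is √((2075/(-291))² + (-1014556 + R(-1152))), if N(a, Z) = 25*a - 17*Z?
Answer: I*√1629481184129/291 ≈ 4386.6*I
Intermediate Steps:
N(a, Z) = -17*Z + 25*a
R(S) = (198 + S)*(675 - 16*S) (R(S) = (S + (-17*S + 25*27))*(S + 198) = (S + (-17*S + 675))*(198 + S) = (S + (675 - 17*S))*(198 + S) = (675 - 16*S)*(198 + S) = (198 + S)*(675 - 16*S))
√((2075/(-291))² + (-1014556 + R(-1152))) = √((2075/(-291))² + (-1014556 + (133650 - 2493*(-1152) - 16*(-1152)²))) = √((2075*(-1/291))² + (-1014556 + (133650 + 2871936 - 16*1327104))) = √((-2075/291)² + (-1014556 + (133650 + 2871936 - 21233664))) = √(4305625/84681 + (-1014556 - 18228078)) = √(4305625/84681 - 19242634) = √(-1629481184129/84681) = I*√1629481184129/291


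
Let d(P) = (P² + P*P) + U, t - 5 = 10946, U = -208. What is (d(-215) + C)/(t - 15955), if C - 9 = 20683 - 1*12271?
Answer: -100663/5004 ≈ -20.117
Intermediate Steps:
t = 10951 (t = 5 + 10946 = 10951)
C = 8421 (C = 9 + (20683 - 1*12271) = 9 + (20683 - 12271) = 9 + 8412 = 8421)
d(P) = -208 + 2*P² (d(P) = (P² + P*P) - 208 = (P² + P²) - 208 = 2*P² - 208 = -208 + 2*P²)
(d(-215) + C)/(t - 15955) = ((-208 + 2*(-215)²) + 8421)/(10951 - 15955) = ((-208 + 2*46225) + 8421)/(-5004) = ((-208 + 92450) + 8421)*(-1/5004) = (92242 + 8421)*(-1/5004) = 100663*(-1/5004) = -100663/5004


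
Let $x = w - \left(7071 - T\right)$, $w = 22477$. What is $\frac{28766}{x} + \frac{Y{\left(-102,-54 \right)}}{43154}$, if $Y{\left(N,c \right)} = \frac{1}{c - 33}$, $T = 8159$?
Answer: $\frac{35999663101}{29490796290} \approx 1.2207$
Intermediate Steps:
$Y{\left(N,c \right)} = \frac{1}{-33 + c}$
$x = 23565$ ($x = 22477 - \left(7071 - 8159\right) = 22477 - -1088 = 22477 + 1088 = 23565$)
$\frac{28766}{x} + \frac{Y{\left(-102,-54 \right)}}{43154} = \frac{28766}{23565} + \frac{1}{\left(-33 - 54\right) 43154} = 28766 \cdot \frac{1}{23565} + \frac{1}{-87} \cdot \frac{1}{43154} = \frac{28766}{23565} - \frac{1}{3754398} = \frac{35999663101}{29490796290}$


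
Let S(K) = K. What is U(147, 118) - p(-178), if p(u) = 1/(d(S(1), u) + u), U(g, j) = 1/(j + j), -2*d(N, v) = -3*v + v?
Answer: 37/5251 ≈ 0.0070463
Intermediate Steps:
d(N, v) = v (d(N, v) = -(-3*v + v)/2 = -(-1)*v = v)
U(g, j) = 1/(2*j)
p(u) = 1/(2*u) (p(u) = 1/(u + u) = 1/(2*u))
U(147, 118) - p(-178) = (½)/118 - 1/(2*(-178)) = (½)*(1/118) - (-1)/(2*178) = 1/236 - 1*(-1/356) = 1/236 + 1/356 = 37/5251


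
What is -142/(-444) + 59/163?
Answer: 24671/36186 ≈ 0.68178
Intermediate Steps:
-142/(-444) + 59/163 = -142*(-1/444) + 59*(1/163) = 71/222 + 59/163 = 24671/36186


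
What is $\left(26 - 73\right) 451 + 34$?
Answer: $-21163$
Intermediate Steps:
$\left(26 - 73\right) 451 + 34 = \left(-47\right) 451 + 34 = -21197 + 34 = -21163$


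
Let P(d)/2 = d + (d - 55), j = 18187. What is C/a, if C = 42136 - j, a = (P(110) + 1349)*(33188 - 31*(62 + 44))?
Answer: 23949/50205458 ≈ 0.00047702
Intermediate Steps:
P(d) = -110 + 4*d (P(d) = 2*(d + (d - 55)) = 2*(d + (-55 + d)) = 2*(-55 + 2*d) = -110 + 4*d)
a = 50205458 (a = ((-110 + 4*110) + 1349)*(33188 - 31*(62 + 44)) = ((-110 + 440) + 1349)*(33188 - 31*106) = (330 + 1349)*(33188 - 3286) = 1679*29902 = 50205458)
C = 23949 (C = 42136 - 1*18187 = 42136 - 18187 = 23949)
C/a = 23949/50205458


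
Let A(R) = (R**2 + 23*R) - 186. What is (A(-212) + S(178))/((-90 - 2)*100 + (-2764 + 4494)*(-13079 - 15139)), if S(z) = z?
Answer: -2003/2441317 ≈ -0.00082046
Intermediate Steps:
A(R) = -186 + R**2 + 23*R
(A(-212) + S(178))/((-90 - 2)*100 + (-2764 + 4494)*(-13079 - 15139)) = ((-186 + (-212)**2 + 23*(-212)) + 178)/((-90 - 2)*100 + (-2764 + 4494)*(-13079 - 15139)) = ((-186 + 44944 - 4876) + 178)/(-92*100 + 1730*(-28218)) = (39882 + 178)/(-9200 - 48817140) = 40060/(-48826340) = 40060*(-1/48826340) = -2003/2441317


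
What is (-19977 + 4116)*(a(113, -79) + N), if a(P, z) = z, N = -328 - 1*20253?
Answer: 327688260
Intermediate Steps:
N = -20581 (N = -328 - 20253 = -20581)
(-19977 + 4116)*(a(113, -79) + N) = (-19977 + 4116)*(-79 - 20581) = -15861*(-20660) = 327688260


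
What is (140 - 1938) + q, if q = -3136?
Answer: -4934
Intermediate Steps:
(140 - 1938) + q = (140 - 1938) - 3136 = -1798 - 3136 = -4934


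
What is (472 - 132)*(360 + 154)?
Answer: 174760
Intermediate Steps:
(472 - 132)*(360 + 154) = 340*514 = 174760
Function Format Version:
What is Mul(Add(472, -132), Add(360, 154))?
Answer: 174760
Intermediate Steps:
Mul(Add(472, -132), Add(360, 154)) = Mul(340, 514) = 174760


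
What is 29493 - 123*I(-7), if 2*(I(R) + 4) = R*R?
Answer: 53943/2 ≈ 26972.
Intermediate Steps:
I(R) = -4 + R²/2 (I(R) = -4 + (R*R)/2 = -4 + R²/2)
29493 - 123*I(-7) = 29493 - 123*(-4 + (½)*(-7)²) = 29493 - 123*(-4 + (½)*49) = 29493 - 123*(-4 + 49/2) = 29493 - 123*41/2 = 29493 - 5043/2 = 53943/2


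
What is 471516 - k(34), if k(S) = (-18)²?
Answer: 471192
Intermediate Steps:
k(S) = 324
471516 - k(34) = 471516 - 1*324 = 471516 - 324 = 471192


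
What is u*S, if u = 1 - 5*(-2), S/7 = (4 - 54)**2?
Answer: 192500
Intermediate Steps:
S = 17500 (S = 7*(4 - 54)**2 = 7*(-50)**2 = 7*2500 = 17500)
u = 11 (u = 1 + 10 = 11)
u*S = 11*17500 = 192500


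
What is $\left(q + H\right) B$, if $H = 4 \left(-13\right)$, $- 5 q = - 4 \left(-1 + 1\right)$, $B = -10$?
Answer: $520$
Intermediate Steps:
$q = 0$ ($q = - \frac{\left(-4\right) \left(-1 + 1\right)}{5} = - \frac{\left(-4\right) 0}{5} = \left(- \frac{1}{5}\right) 0 = 0$)
$H = -52$
$\left(q + H\right) B = \left(0 - 52\right) \left(-10\right) = \left(-52\right) \left(-10\right) = 520$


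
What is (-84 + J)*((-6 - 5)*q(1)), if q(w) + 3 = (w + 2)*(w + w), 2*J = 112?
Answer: 924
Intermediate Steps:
J = 56 (J = (1/2)*112 = 56)
q(w) = -3 + 2*w*(2 + w) (q(w) = -3 + (w + 2)*(w + w) = -3 + (2 + w)*(2*w) = -3 + 2*w*(2 + w))
(-84 + J)*((-6 - 5)*q(1)) = (-84 + 56)*((-6 - 5)*(-3 + 2*1**2 + 4*1)) = -(-308)*(-3 + 2*1 + 4) = -(-308)*(-3 + 2 + 4) = -(-308)*3 = -28*(-33) = 924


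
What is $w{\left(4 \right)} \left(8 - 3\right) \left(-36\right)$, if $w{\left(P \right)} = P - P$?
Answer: $0$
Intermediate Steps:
$w{\left(P \right)} = 0$
$w{\left(4 \right)} \left(8 - 3\right) \left(-36\right) = 0 \left(8 - 3\right) \left(-36\right) = 0 \cdot 5 \left(-36\right) = 0 \left(-36\right) = 0$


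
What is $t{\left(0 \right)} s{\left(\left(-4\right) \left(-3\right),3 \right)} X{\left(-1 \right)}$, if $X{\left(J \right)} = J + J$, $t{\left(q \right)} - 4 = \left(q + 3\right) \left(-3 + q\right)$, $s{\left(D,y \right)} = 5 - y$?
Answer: $20$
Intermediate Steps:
$t{\left(q \right)} = 4 + \left(-3 + q\right) \left(3 + q\right)$ ($t{\left(q \right)} = 4 + \left(q + 3\right) \left(-3 + q\right) = 4 + \left(3 + q\right) \left(-3 + q\right) = 4 + \left(-3 + q\right) \left(3 + q\right)$)
$X{\left(J \right)} = 2 J$
$t{\left(0 \right)} s{\left(\left(-4\right) \left(-3\right),3 \right)} X{\left(-1 \right)} = \left(-5 + 0^{2}\right) \left(5 - 3\right) 2 \left(-1\right) = \left(-5 + 0\right) \left(5 - 3\right) \left(-2\right) = \left(-5\right) 2 \left(-2\right) = \left(-10\right) \left(-2\right) = 20$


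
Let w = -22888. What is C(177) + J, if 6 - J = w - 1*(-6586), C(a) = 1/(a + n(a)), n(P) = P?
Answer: 5773033/354 ≈ 16308.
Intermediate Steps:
C(a) = 1/(2*a) (C(a) = 1/(a + a) = 1/(2*a))
J = 16308 (J = 6 - (-22888 - 1*(-6586)) = 6 - (-22888 + 6586) = 6 - 1*(-16302) = 6 + 16302 = 16308)
C(177) + J = (½)/177 + 16308 = (½)*(1/177) + 16308 = 1/354 + 16308 = 5773033/354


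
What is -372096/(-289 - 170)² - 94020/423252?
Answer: -10729763/5396463 ≈ -1.9883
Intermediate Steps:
-372096/(-289 - 170)² - 94020/423252 = -372096/((-459)²) - 94020*1/423252 = -372096/210681 - 7835/35271 = -372096*1/210681 - 7835/35271 = -2432/1377 - 7835/35271 = -10729763/5396463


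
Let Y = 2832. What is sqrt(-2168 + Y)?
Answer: 2*sqrt(166) ≈ 25.768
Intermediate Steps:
sqrt(-2168 + Y) = sqrt(-2168 + 2832) = sqrt(664) = 2*sqrt(166)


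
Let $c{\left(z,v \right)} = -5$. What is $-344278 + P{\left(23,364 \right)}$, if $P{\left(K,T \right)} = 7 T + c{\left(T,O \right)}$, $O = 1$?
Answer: $-341735$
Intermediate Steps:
$P{\left(K,T \right)} = -5 + 7 T$ ($P{\left(K,T \right)} = 7 T - 5 = -5 + 7 T$)
$-344278 + P{\left(23,364 \right)} = -344278 + \left(-5 + 7 \cdot 364\right) = -344278 + \left(-5 + 2548\right) = -344278 + 2543 = -341735$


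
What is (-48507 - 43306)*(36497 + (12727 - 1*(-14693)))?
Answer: -5868411521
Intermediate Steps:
(-48507 - 43306)*(36497 + (12727 - 1*(-14693))) = -91813*(36497 + (12727 + 14693)) = -91813*(36497 + 27420) = -91813*63917 = -5868411521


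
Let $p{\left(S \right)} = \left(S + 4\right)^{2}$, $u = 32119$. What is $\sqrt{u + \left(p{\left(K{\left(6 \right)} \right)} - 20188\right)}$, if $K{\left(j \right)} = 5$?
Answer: $2 \sqrt{3003} \approx 109.6$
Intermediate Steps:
$p{\left(S \right)} = \left(4 + S\right)^{2}$
$\sqrt{u + \left(p{\left(K{\left(6 \right)} \right)} - 20188\right)} = \sqrt{32119 - \left(20188 - \left(4 + 5\right)^{2}\right)} = \sqrt{32119 - \left(20188 - 9^{2}\right)} = \sqrt{32119 + \left(81 - 20188\right)} = \sqrt{32119 - 20107} = \sqrt{12012} = 2 \sqrt{3003}$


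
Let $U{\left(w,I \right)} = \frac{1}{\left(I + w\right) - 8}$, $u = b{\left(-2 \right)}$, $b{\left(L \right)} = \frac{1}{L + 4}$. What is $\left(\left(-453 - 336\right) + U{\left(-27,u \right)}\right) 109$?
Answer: $- \frac{5934287}{69} \approx -86004.0$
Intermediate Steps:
$b{\left(L \right)} = \frac{1}{4 + L}$
$u = \frac{1}{2}$ ($u = \frac{1}{4 - 2} = \frac{1}{2} \approx 0.5$)
$U{\left(w,I \right)} = \frac{1}{-8 + I + w}$
$\left(\left(-453 - 336\right) + U{\left(-27,u \right)}\right) 109 = \left(\left(-453 - 336\right) + \frac{1}{-8 + \frac{1}{2} - 27}\right) 109 = \left(\left(-453 - 336\right) + \frac{1}{- \frac{69}{2}}\right) 109 = \left(-789 - \frac{2}{69}\right) 109 = \left(- \frac{54443}{69}\right) 109 = - \frac{5934287}{69}$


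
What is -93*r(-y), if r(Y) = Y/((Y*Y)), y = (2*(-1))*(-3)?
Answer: 31/2 ≈ 15.500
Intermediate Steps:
y = 6 (y = -2*(-3) = 6)
r(Y) = 1/Y (r(Y) = Y/(Y²) = Y/Y² = 1/Y)
-93*r(-y) = -93/((-1*6)) = -93/(-6) = -93*(-⅙) = 31/2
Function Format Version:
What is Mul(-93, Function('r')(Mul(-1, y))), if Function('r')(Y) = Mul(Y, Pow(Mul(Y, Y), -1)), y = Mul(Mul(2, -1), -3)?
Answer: Rational(31, 2) ≈ 15.500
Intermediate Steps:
y = 6 (y = Mul(-2, -3) = 6)
Function('r')(Y) = Pow(Y, -1) (Function('r')(Y) = Mul(Y, Pow(Pow(Y, 2), -1)) = Mul(Y, Pow(Y, -2)) = Pow(Y, -1))
Mul(-93, Function('r')(Mul(-1, y))) = Mul(-93, Pow(Mul(-1, 6), -1)) = Mul(-93, Pow(-6, -1)) = Mul(-93, Rational(-1, 6)) = Rational(31, 2)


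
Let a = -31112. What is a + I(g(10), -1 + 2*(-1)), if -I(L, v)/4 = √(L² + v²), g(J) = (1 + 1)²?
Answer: -31132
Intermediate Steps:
g(J) = 4 (g(J) = 2² = 4)
I(L, v) = -4*√(L² + v²)
a + I(g(10), -1 + 2*(-1)) = -31112 - 4*√(4² + (-1 + 2*(-1))²) = -31112 - 4*√(16 + (-1 - 2)²) = -31112 - 4*√(16 + (-3)²) = -31112 - 4*√(16 + 9) = -31112 - 4*√25 = -31112 - 4*5 = -31112 - 20 = -31132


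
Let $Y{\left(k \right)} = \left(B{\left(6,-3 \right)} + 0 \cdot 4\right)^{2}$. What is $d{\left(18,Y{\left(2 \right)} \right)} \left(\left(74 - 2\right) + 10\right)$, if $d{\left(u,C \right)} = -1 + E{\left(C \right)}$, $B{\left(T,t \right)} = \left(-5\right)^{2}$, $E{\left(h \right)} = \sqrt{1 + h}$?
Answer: $-82 + 82 \sqrt{626} \approx 1969.6$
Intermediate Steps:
$B{\left(T,t \right)} = 25$
$Y{\left(k \right)} = 625$ ($Y{\left(k \right)} = \left(25 + 0 \cdot 4\right)^{2} = \left(25 + 0\right)^{2} = 25^{2} = 625$)
$d{\left(u,C \right)} = -1 + \sqrt{1 + C}$
$d{\left(18,Y{\left(2 \right)} \right)} \left(\left(74 - 2\right) + 10\right) = \left(-1 + \sqrt{1 + 625}\right) \left(\left(74 - 2\right) + 10\right) = \left(-1 + \sqrt{626}\right) \left(72 + 10\right) = \left(-1 + \sqrt{626}\right) 82 = -82 + 82 \sqrt{626}$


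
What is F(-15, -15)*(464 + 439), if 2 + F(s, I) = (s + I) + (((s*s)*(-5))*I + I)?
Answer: 15195684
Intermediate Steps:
F(s, I) = -2 + s + 2*I - 5*I*s**2 (F(s, I) = -2 + ((s + I) + (((s*s)*(-5))*I + I)) = -2 + ((I + s) + ((s**2*(-5))*I + I)) = -2 + ((I + s) + ((-5*s**2)*I + I)) = -2 + ((I + s) + (-5*I*s**2 + I)) = -2 + ((I + s) + (I - 5*I*s**2)) = -2 + (s + 2*I - 5*I*s**2) = -2 + s + 2*I - 5*I*s**2)
F(-15, -15)*(464 + 439) = (-2 - 15 + 2*(-15) - 5*(-15)*(-15)**2)*(464 + 439) = (-2 - 15 - 30 - 5*(-15)*225)*903 = (-2 - 15 - 30 + 16875)*903 = 16828*903 = 15195684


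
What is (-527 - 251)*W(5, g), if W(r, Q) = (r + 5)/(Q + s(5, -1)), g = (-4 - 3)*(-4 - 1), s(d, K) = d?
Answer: -389/2 ≈ -194.50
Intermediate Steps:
g = 35 (g = -7*(-5) = 35)
W(r, Q) = (5 + r)/(5 + Q) (W(r, Q) = (r + 5)/(Q + 5) = (5 + r)/(5 + Q))
(-527 - 251)*W(5, g) = (-527 - 251)*((5 + 5)/(5 + 35)) = -778*10/40 = -389*10/20 = -778*¼ = -389/2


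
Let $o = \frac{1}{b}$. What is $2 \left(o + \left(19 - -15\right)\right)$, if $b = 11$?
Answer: $\frac{750}{11} \approx 68.182$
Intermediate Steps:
$o = \frac{1}{11} \approx 0.090909$
$2 \left(o + \left(19 - -15\right)\right) = 2 \left(\frac{1}{11} + \left(19 - -15\right)\right) = 2 \left(\frac{1}{11} + \left(19 + 15\right)\right) = 2 \left(\frac{1}{11} + 34\right) = 2 \cdot \frac{375}{11} = \frac{750}{11}$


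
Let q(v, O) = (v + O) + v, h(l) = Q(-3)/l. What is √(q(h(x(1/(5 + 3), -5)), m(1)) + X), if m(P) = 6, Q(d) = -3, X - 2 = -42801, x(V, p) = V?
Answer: I*√42841 ≈ 206.98*I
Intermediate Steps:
X = -42799 (X = 2 - 42801 = -42799)
h(l) = -3/l
q(v, O) = O + 2*v (q(v, O) = (O + v) + v = O + 2*v)
√(q(h(x(1/(5 + 3), -5)), m(1)) + X) = √((6 + 2*(-3/(1/(5 + 3)))) - 42799) = √((6 + 2*(-3/(1/8))) - 42799) = √((6 + 2*(-3/⅛)) - 42799) = √((6 + 2*(-3*8)) - 42799) = √((6 + 2*(-24)) - 42799) = √((6 - 48) - 42799) = √(-42 - 42799) = √(-42841) = I*√42841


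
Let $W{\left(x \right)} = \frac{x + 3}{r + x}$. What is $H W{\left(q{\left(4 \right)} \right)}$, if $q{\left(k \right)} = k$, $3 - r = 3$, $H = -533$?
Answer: $- \frac{3731}{4} \approx -932.75$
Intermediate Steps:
$r = 0$ ($r = 3 - 3 = 0$)
$W{\left(x \right)} = \frac{3 + x}{x}$ ($W{\left(x \right)} = \frac{x + 3}{0 + x} = \frac{3 + x}{x}$)
$H W{\left(q{\left(4 \right)} \right)} = - 533 \frac{3 + 4}{4} = - 533 \cdot \frac{1}{4} \cdot 7 = \left(-533\right) \frac{7}{4} = - \frac{3731}{4}$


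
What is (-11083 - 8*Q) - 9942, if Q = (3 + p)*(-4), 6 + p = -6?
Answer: -21313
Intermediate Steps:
p = -12 (p = -6 - 6 = -12)
Q = 36 (Q = (3 - 12)*(-4) = -9*(-4) = 36)
(-11083 - 8*Q) - 9942 = (-11083 - 8*36) - 9942 = (-11083 - 1*288) - 9942 = (-11083 - 288) - 9942 = -11371 - 9942 = -21313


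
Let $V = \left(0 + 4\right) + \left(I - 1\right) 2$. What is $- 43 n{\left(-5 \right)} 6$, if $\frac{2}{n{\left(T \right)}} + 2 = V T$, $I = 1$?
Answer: $\frac{258}{11} \approx 23.455$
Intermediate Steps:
$V = 4$ ($V = \left(0 + 4\right) + \left(1 - 1\right) 2 = 4 + 0 \cdot 2 = 4 + 0 = 4$)
$n{\left(T \right)} = \frac{2}{-2 + 4 T}$
$- 43 n{\left(-5 \right)} 6 = - \frac{43}{-1 + 2 \left(-5\right)} 6 = - \frac{43}{-1 - 10} \cdot 6 = - \frac{43}{-11} \cdot 6 = \left(-43\right) \left(- \frac{1}{11}\right) 6 = \frac{43}{11} \cdot 6 = \frac{258}{11}$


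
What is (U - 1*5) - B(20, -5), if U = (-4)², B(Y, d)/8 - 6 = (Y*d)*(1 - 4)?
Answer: -2437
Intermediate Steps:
B(Y, d) = 48 - 24*Y*d (B(Y, d) = 48 + 8*((Y*d)*(1 - 4)) = 48 + 8*((Y*d)*(-3)) = 48 + 8*(-3*Y*d) = 48 - 24*Y*d)
U = 16
(U - 1*5) - B(20, -5) = (16 - 1*5) - (48 - 24*20*(-5)) = (16 - 5) - (48 + 2400) = 11 - 1*2448 = 11 - 2448 = -2437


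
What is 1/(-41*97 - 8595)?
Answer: -1/12572 ≈ -7.9542e-5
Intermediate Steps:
1/(-41*97 - 8595) = 1/(-3977 - 8595) = 1/(-12572) = -1/12572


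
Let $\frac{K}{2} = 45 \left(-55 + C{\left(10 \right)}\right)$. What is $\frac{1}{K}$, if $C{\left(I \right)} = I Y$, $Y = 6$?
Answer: $\frac{1}{450} \approx 0.0022222$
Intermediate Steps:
$C{\left(I \right)} = 6 I$ ($C{\left(I \right)} = I 6 = 6 I$)
$K = 450$ ($K = 2 \cdot 45 \left(-55 + 6 \cdot 10\right) = 2 \cdot 45 \left(-55 + 60\right) = 2 \cdot 45 \cdot 5 = 2 \cdot 225 = 450$)
$\frac{1}{K} = \frac{1}{450}$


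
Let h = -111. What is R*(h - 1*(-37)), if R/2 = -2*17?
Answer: 5032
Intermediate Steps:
R = -68 (R = 2*(-2*17) = 2*(-34) = -68)
R*(h - 1*(-37)) = -68*(-111 - 1*(-37)) = -68*(-111 + 37) = -68*(-74) = 5032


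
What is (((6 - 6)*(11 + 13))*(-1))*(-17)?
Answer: 0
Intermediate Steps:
(((6 - 6)*(11 + 13))*(-1))*(-17) = ((0*24)*(-1))*(-17) = (0*(-1))*(-17) = 0*(-17) = 0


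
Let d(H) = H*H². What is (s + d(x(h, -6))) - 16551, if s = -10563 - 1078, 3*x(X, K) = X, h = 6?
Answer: -28184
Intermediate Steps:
x(X, K) = X/3
s = -11641
d(H) = H³
(s + d(x(h, -6))) - 16551 = (-11641 + ((⅓)*6)³) - 16551 = (-11641 + 2³) - 16551 = (-11641 + 8) - 16551 = -11633 - 16551 = -28184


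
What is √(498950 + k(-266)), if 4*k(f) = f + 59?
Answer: √1995593/2 ≈ 706.33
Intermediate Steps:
k(f) = 59/4 + f/4 (k(f) = (f + 59)/4 = (59 + f)/4 = 59/4 + f/4)
√(498950 + k(-266)) = √(498950 + (59/4 + (¼)*(-266))) = √(498950 + (59/4 - 133/2)) = √(498950 - 207/4) = √(1995593/4) = √1995593/2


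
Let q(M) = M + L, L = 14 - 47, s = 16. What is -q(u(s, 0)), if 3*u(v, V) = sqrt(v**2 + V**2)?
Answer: 83/3 ≈ 27.667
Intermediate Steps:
L = -33
u(v, V) = sqrt(V**2 + v**2)/3 (u(v, V) = sqrt(v**2 + V**2)/3 = sqrt(V**2 + v**2)/3)
q(M) = -33 + M (q(M) = M - 33 = -33 + M)
-q(u(s, 0)) = -(-33 + sqrt(0**2 + 16**2)/3) = -(-33 + sqrt(0 + 256)/3) = -(-33 + sqrt(256)/3) = -(-33 + (1/3)*16) = -(-33 + 16/3) = -1*(-83/3) = 83/3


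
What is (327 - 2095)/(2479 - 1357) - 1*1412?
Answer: -46648/33 ≈ -1413.6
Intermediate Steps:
(327 - 2095)/(2479 - 1357) - 1*1412 = -1768/1122 - 1412 = -1768*1/1122 - 1412 = -52/33 - 1412 = -46648/33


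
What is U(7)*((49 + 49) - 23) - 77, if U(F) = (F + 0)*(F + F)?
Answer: 7273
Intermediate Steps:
U(F) = 2*F**2 (U(F) = F*(2*F) = 2*F**2)
U(7)*((49 + 49) - 23) - 77 = (2*7**2)*((49 + 49) - 23) - 77 = (2*49)*(98 - 23) - 77 = 98*75 - 77 = 7350 - 77 = 7273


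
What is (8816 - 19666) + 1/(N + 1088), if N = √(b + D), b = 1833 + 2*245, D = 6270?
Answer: -12750387262/1175151 - √8593/1175151 ≈ -10850.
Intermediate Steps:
b = 2323 (b = 1833 + 490 = 2323)
N = √8593 (N = √(2323 + 6270) = √8593 ≈ 92.698)
(8816 - 19666) + 1/(N + 1088) = (8816 - 19666) + 1/(√8593 + 1088) = -10850 + 1/(1088 + √8593)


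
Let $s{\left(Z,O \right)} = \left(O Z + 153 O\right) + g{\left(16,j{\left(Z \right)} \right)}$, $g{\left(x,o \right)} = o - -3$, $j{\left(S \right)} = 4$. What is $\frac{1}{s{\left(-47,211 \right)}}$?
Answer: $\frac{1}{22373} \approx 4.4697 \cdot 10^{-5}$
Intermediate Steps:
$g{\left(x,o \right)} = 3 + o$ ($g{\left(x,o \right)} = o + 3 = 3 + o$)
$s{\left(Z,O \right)} = 7 + 153 O + O Z$ ($s{\left(Z,O \right)} = \left(O Z + 153 O\right) + \left(3 + 4\right) = \left(153 O + O Z\right) + 7 = 7 + 153 O + O Z$)
$\frac{1}{s{\left(-47,211 \right)}} = \frac{1}{7 + 153 \cdot 211 + 211 \left(-47\right)} = \frac{1}{7 + 32283 - 9917} = \frac{1}{22373}$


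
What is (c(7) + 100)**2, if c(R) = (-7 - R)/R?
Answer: 9604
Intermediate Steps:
c(R) = (-7 - R)/R
(c(7) + 100)**2 = ((-7 - 1*7)/7 + 100)**2 = ((-7 - 7)/7 + 100)**2 = ((1/7)*(-14) + 100)**2 = (-2 + 100)**2 = 98**2 = 9604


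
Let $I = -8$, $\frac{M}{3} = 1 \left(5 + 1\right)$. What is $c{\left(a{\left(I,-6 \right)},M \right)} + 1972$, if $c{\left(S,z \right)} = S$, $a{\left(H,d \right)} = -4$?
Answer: $1968$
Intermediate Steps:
$M = 18$ ($M = 3 \cdot 1 \left(5 + 1\right) = 3 \cdot 1 \cdot 6 = 3 \cdot 6 = 18$)
$c{\left(a{\left(I,-6 \right)},M \right)} + 1972 = -4 + 1972 = 1968$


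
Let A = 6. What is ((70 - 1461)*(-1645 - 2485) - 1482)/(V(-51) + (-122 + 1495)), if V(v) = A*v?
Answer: 5743348/1067 ≈ 5382.7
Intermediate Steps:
V(v) = 6*v
((70 - 1461)*(-1645 - 2485) - 1482)/(V(-51) + (-122 + 1495)) = ((70 - 1461)*(-1645 - 2485) - 1482)/(6*(-51) + (-122 + 1495)) = (-1391*(-4130) - 1482)/(-306 + 1373) = (5744830 - 1482)/1067 = 5743348*(1/1067) = 5743348/1067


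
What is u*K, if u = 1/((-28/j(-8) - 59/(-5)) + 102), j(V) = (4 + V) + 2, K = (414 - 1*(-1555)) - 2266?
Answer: -165/71 ≈ -2.3239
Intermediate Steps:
K = -297 (K = (414 + 1555) - 2266 = 1969 - 2266 = -297)
j(V) = 6 + V
u = 5/639 (u = 1/((-28/(6 - 8) - 59/(-5)) + 102) = 1/((-28/(-2) - 59*(-1/5)) + 102) = 1/((-28*(-1/2) + 59/5) + 102) = 1/((14 + 59/5) + 102) = 1/(129/5 + 102) = 1/(639/5) = 5/639 ≈ 0.0078247)
u*K = (5/639)*(-297) = -165/71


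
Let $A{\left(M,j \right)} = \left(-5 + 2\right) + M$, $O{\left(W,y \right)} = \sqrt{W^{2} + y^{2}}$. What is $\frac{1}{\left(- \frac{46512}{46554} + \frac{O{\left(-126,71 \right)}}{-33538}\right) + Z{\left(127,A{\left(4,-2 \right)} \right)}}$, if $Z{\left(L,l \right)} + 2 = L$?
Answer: $\frac{8396739298326415508}{1041203247087667089999} + \frac{2019057392578 \sqrt{20917}}{1041203247087667089999} \approx 0.0080647$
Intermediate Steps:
$A{\left(M,j \right)} = -3 + M$
$Z{\left(L,l \right)} = -2 + L$
$\frac{1}{\left(- \frac{46512}{46554} + \frac{O{\left(-126,71 \right)}}{-33538}\right) + Z{\left(127,A{\left(4,-2 \right)} \right)}} = \frac{1}{\left(- \frac{46512}{46554} + \frac{\sqrt{\left(-126\right)^{2} + 71^{2}}}{-33538}\right) + \left(-2 + 127\right)} = \frac{1}{\left(\left(-46512\right) \frac{1}{46554} + \sqrt{15876 + 5041} \left(- \frac{1}{33538}\right)\right) + 125} = \frac{1}{\left(- \frac{7752}{7759} + \sqrt{20917} \left(- \frac{1}{33538}\right)\right) + 125} = \frac{1}{\left(- \frac{7752}{7759} - \frac{\sqrt{20917}}{33538}\right) + 125} = \frac{1}{\frac{962123}{7759} - \frac{\sqrt{20917}}{33538}}$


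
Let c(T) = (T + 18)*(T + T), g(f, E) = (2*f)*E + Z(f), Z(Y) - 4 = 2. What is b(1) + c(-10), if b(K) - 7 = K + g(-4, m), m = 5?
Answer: -186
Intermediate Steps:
Z(Y) = 6 (Z(Y) = 4 + 2 = 6)
g(f, E) = 6 + 2*E*f (g(f, E) = (2*f)*E + 6 = 2*E*f + 6 = 6 + 2*E*f)
c(T) = 2*T*(18 + T) (c(T) = (18 + T)*(2*T) = 2*T*(18 + T))
b(K) = -27 + K (b(K) = 7 + (K + (6 + 2*5*(-4))) = 7 + (K + (6 - 40)) = 7 + (K - 34) = 7 + (-34 + K) = -27 + K)
b(1) + c(-10) = (-27 + 1) + 2*(-10)*(18 - 10) = -26 + 2*(-10)*8 = -26 - 160 = -186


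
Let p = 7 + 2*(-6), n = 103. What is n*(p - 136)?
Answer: -14523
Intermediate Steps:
p = -5 (p = 7 - 12 = -5)
n*(p - 136) = 103*(-5 - 136) = 103*(-141) = -14523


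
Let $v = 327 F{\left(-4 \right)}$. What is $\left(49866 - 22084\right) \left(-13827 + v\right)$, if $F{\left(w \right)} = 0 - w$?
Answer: $-347802858$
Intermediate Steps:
$F{\left(w \right)} = - w$
$v = 1308$ ($v = 327 \left(\left(-1\right) \left(-4\right)\right) = 327 \cdot 4 = 1308$)
$\left(49866 - 22084\right) \left(-13827 + v\right) = \left(49866 - 22084\right) \left(-13827 + 1308\right) = 27782 \left(-12519\right) = -347802858$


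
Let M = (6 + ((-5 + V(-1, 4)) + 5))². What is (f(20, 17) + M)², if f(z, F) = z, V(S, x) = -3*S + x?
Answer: 35721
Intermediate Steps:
V(S, x) = x - 3*S
M = 169 (M = (6 + ((-5 + (4 - 3*(-1))) + 5))² = (6 + ((-5 + (4 + 3)) + 5))² = (6 + ((-5 + 7) + 5))² = (6 + (2 + 5))² = (6 + 7)² = 13² = 169)
(f(20, 17) + M)² = (20 + 169)² = 189² = 35721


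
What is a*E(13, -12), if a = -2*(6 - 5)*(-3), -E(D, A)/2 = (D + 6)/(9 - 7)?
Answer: -114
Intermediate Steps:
E(D, A) = -6 - D (E(D, A) = -2*(D + 6)/(9 - 7) = -2*(6 + D)/2 = -2*(3 + D/2) = -6 - D)
a = 6 (a = -2*1*(-3) = -2*(-3) = 6)
a*E(13, -12) = 6*(-6 - 1*13) = 6*(-6 - 13) = 6*(-19) = -114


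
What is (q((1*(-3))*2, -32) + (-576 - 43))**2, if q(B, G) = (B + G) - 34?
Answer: 477481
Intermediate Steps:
q(B, G) = -34 + B + G
(q((1*(-3))*2, -32) + (-576 - 43))**2 = ((-34 + (1*(-3))*2 - 32) + (-576 - 43))**2 = ((-34 - 3*2 - 32) - 619)**2 = ((-34 - 6 - 32) - 619)**2 = (-72 - 619)**2 = (-691)**2 = 477481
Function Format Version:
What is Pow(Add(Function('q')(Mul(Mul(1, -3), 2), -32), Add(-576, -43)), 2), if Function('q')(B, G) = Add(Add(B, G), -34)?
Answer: 477481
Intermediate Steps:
Function('q')(B, G) = Add(-34, B, G)
Pow(Add(Function('q')(Mul(Mul(1, -3), 2), -32), Add(-576, -43)), 2) = Pow(Add(Add(-34, Mul(Mul(1, -3), 2), -32), Add(-576, -43)), 2) = Pow(Add(Add(-34, Mul(-3, 2), -32), -619), 2) = Pow(Add(Add(-34, -6, -32), -619), 2) = Pow(Add(-72, -619), 2) = Pow(-691, 2) = 477481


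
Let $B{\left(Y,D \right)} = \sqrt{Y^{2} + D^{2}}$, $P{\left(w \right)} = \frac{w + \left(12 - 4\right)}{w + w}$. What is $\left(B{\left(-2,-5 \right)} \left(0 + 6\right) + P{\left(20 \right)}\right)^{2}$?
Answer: $\frac{104449}{100} + \frac{42 \sqrt{29}}{5} \approx 1089.7$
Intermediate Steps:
$P{\left(w \right)} = \frac{8 + w}{2 w}$ ($P{\left(w \right)} = \frac{w + \left(12 - 4\right)}{2 w} = \left(w + 8\right) \frac{1}{2 w} = \left(8 + w\right) \frac{1}{2 w} = \frac{8 + w}{2 w}$)
$B{\left(Y,D \right)} = \sqrt{D^{2} + Y^{2}}$
$\left(B{\left(-2,-5 \right)} \left(0 + 6\right) + P{\left(20 \right)}\right)^{2} = \left(\sqrt{\left(-5\right)^{2} + \left(-2\right)^{2}} \left(0 + 6\right) + \frac{8 + 20}{2 \cdot 20}\right)^{2} = \left(\sqrt{25 + 4} \cdot 6 + \frac{1}{2} \cdot \frac{1}{20} \cdot 28\right)^{2} = \left(\sqrt{29} \cdot 6 + \frac{7}{10}\right)^{2} = \left(6 \sqrt{29} + \frac{7}{10}\right)^{2} = \left(\frac{7}{10} + 6 \sqrt{29}\right)^{2}$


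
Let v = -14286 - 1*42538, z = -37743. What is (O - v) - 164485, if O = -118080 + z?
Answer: -263484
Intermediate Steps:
O = -155823 (O = -118080 - 37743 = -155823)
v = -56824 (v = -14286 - 42538 = -56824)
(O - v) - 164485 = (-155823 - 1*(-56824)) - 164485 = (-155823 + 56824) - 164485 = -98999 - 164485 = -263484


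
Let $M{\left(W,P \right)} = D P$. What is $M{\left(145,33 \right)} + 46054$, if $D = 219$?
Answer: $53281$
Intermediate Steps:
$M{\left(W,P \right)} = 219 P$
$M{\left(145,33 \right)} + 46054 = 219 \cdot 33 + 46054 = 7227 + 46054 = 53281$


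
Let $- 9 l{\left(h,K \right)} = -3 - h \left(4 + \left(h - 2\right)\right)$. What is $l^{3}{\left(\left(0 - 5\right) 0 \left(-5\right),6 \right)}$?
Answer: $\frac{1}{27} \approx 0.037037$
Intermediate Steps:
$l{\left(h,K \right)} = \frac{1}{3} + \frac{h \left(2 + h\right)}{9}$ ($l{\left(h,K \right)} = - \frac{-3 - h \left(4 + \left(h - 2\right)\right)}{9} = - \frac{-3 - h \left(4 + \left(-2 + h\right)\right)}{9} = - \frac{-3 - h \left(2 + h\right)}{9} = \frac{1}{3} + \frac{h \left(2 + h\right)}{9}$)
$l^{3}{\left(\left(0 - 5\right) 0 \left(-5\right),6 \right)} = \left(\frac{1}{3} + \frac{\left(\left(0 - 5\right) 0 \left(-5\right)\right)^{2}}{9} + \frac{2 \left(0 - 5\right) 0 \left(-5\right)}{9}\right)^{3} = \left(\frac{1}{3} + \frac{\left(\left(-5\right) 0 \left(-5\right)\right)^{2}}{9} + \frac{2 \left(-5\right) 0 \left(-5\right)}{9}\right)^{3} = \left(\frac{1}{3} + \frac{\left(0 \left(-5\right)\right)^{2}}{9} + \frac{2 \cdot 0 \left(-5\right)}{9}\right)^{3} = \left(\frac{1}{3} + \frac{0^{2}}{9} + \frac{2}{9} \cdot 0\right)^{3} = \left(\frac{1}{3} + \frac{1}{9} \cdot 0 + 0\right)^{3} = \left(\frac{1}{3} + 0 + 0\right)^{3} = \left(\frac{1}{3}\right)^{3} = \frac{1}{27}$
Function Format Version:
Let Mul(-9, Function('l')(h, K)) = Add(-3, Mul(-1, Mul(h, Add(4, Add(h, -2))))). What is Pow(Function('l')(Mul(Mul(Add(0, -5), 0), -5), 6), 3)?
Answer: Rational(1, 27) ≈ 0.037037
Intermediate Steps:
Function('l')(h, K) = Add(Rational(1, 3), Mul(Rational(1, 9), h, Add(2, h))) (Function('l')(h, K) = Mul(Rational(-1, 9), Add(-3, Mul(-1, Mul(h, Add(4, Add(h, -2)))))) = Mul(Rational(-1, 9), Add(-3, Mul(-1, Mul(h, Add(4, Add(-2, h)))))) = Mul(Rational(-1, 9), Add(-3, Mul(-1, Mul(h, Add(2, h))))) = Mul(Rational(-1, 9), Add(-3, Mul(-1, h, Add(2, h)))) = Add(Rational(1, 3), Mul(Rational(1, 9), h, Add(2, h))))
Pow(Function('l')(Mul(Mul(Add(0, -5), 0), -5), 6), 3) = Pow(Add(Rational(1, 3), Mul(Rational(1, 9), Pow(Mul(Mul(Add(0, -5), 0), -5), 2)), Mul(Rational(2, 9), Mul(Mul(Add(0, -5), 0), -5))), 3) = Pow(Add(Rational(1, 3), Mul(Rational(1, 9), Pow(Mul(Mul(-5, 0), -5), 2)), Mul(Rational(2, 9), Mul(Mul(-5, 0), -5))), 3) = Pow(Add(Rational(1, 3), Mul(Rational(1, 9), Pow(Mul(0, -5), 2)), Mul(Rational(2, 9), Mul(0, -5))), 3) = Pow(Add(Rational(1, 3), Mul(Rational(1, 9), Pow(0, 2)), Mul(Rational(2, 9), 0)), 3) = Pow(Add(Rational(1, 3), Mul(Rational(1, 9), 0), 0), 3) = Pow(Add(Rational(1, 3), 0, 0), 3) = Pow(Rational(1, 3), 3) = Rational(1, 27)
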